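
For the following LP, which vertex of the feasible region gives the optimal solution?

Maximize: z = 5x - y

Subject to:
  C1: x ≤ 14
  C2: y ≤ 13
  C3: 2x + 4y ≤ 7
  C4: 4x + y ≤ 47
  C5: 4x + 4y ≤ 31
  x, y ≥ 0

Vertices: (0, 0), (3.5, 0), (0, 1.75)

Evaluate the objective at each vertex of the feasible region:
  z(0, 0) = 0
  z(3.5, 0) = 17.5  ←
  z(0, 1.75) = -1.75
The maximum is at x = 3.5, y = 0.

(3.5, 0)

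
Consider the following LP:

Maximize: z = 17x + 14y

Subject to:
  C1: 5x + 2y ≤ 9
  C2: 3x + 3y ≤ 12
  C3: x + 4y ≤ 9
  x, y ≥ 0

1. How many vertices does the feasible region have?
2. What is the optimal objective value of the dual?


1. 4
2. 45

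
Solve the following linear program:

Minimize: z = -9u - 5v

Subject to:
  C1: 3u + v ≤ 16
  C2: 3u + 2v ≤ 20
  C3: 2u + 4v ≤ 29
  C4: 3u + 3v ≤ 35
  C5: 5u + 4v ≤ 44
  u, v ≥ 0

Evaluate the objective at each vertex of the feasible region:
  z(0, 0) = 0
  z(5.333, 0) = -48
  z(4, 4) = -56  ←
  z(2.75, 5.875) = -54.12
  z(0, 7.25) = -36.25
The minimum is at u = 4, v = 4.

u = 4, v = 4, z = -56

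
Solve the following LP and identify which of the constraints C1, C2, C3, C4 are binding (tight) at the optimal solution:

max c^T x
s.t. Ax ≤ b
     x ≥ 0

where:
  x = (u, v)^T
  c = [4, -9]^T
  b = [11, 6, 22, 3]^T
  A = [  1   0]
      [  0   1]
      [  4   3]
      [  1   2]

At u = 3, v = 0, compute slack b - a·x for each constraint:
  C1: 11 − 3 = 8  (slack)
  C2: 6 − 0 = 6  (slack)
  C3: 22 − 12 = 10  (slack)
  C4: 3 − 3 = 0  (binding)

Optimal: u = 3, v = 0
Binding: C4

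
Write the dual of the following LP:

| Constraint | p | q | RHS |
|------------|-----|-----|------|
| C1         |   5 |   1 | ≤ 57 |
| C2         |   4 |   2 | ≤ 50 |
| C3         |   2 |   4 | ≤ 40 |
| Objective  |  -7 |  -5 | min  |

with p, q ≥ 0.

Primal min cᵀx s.t. Ax ≤ b, x ≥ 0  →  Dual max −bᵀy s.t. Aᵀy ≥ −c, y ≥ 0.

Maximize: z = -57y1 - 50y2 - 40y3

Subject to:
  5y1 + 4y2 + 2y3 ≥ 7
  y1 + 2y2 + 4y3 ≥ 5
  y1, y2, y3 ≥ 0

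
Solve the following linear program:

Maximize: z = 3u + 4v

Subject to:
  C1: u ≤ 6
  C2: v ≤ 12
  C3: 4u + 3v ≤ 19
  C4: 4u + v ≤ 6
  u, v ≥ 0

Evaluate the objective at each vertex of the feasible region:
  z(0, 0) = 0
  z(1.5, 0) = 4.5
  z(0, 6) = 24  ←
The maximum is at u = 0, v = 6.

u = 0, v = 6, z = 24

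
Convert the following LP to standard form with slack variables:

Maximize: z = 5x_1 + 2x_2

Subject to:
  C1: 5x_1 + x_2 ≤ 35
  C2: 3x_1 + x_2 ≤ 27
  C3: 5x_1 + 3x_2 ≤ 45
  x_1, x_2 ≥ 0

max z = 5x_1 + 2x_2

s.t.
  5x_1 + x_2 + s1 = 35
  3x_1 + x_2 + s2 = 27
  5x_1 + 3x_2 + s3 = 45
  x_1, x_2, s1, s2, s3 ≥ 0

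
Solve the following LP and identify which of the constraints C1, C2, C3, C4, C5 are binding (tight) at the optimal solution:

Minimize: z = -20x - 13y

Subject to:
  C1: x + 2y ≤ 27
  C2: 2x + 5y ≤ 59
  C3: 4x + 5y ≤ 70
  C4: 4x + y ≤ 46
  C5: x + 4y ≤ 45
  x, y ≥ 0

At x = 10, y = 6, compute slack b - a·x for each constraint:
  C1: 27 − 22 = 5  (slack)
  C2: 59 − 50 = 9  (slack)
  C3: 70 − 70 = 0  (binding)
  C4: 46 − 46 = 0  (binding)
  C5: 45 − 34 = 11  (slack)

Optimal: x = 10, y = 6
Binding: C3, C4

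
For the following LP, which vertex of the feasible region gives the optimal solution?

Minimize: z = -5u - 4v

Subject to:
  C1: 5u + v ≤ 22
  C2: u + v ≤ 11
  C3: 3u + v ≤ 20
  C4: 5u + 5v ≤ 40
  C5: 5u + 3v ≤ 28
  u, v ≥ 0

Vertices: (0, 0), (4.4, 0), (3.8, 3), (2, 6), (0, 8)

Evaluate the objective at each vertex of the feasible region:
  z(0, 0) = 0
  z(4.4, 0) = -22
  z(3.8, 3) = -31
  z(2, 6) = -34  ←
  z(0, 8) = -32
The minimum is at u = 2, v = 6.

(2, 6)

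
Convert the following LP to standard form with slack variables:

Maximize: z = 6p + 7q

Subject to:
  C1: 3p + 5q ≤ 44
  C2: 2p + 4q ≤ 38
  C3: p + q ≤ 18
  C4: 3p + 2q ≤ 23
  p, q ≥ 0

max z = 6p + 7q

s.t.
  3p + 5q + s1 = 44
  2p + 4q + s2 = 38
  p + q + s3 = 18
  3p + 2q + s4 = 23
  p, q, s1, s2, s3, s4 ≥ 0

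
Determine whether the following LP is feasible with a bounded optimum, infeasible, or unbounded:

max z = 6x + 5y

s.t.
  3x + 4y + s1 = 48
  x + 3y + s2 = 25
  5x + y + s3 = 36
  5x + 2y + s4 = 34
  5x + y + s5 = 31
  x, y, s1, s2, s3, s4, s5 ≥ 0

Feasible with a bounded optimal solution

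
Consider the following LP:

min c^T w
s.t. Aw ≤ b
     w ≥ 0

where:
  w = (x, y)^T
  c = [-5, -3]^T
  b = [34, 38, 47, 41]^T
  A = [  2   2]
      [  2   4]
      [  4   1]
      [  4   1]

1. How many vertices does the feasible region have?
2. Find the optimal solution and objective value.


1. 4
2. x = 9, y = 5, z = -60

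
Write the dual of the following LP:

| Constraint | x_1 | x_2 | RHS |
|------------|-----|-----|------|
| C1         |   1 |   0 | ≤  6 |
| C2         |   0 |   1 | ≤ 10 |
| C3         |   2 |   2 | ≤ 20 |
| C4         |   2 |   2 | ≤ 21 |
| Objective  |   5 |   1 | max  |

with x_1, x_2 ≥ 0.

Primal max cᵀx s.t. Ax ≤ b, x ≥ 0  →  Dual min bᵀy s.t. Aᵀy ≥ c, y ≥ 0.

Minimize: z = 6y1 + 10y2 + 20y3 + 21y4

Subject to:
  y1 + 2y3 + 2y4 ≥ 5
  y2 + 2y3 + 2y4 ≥ 1
  y1, y2, y3, y4 ≥ 0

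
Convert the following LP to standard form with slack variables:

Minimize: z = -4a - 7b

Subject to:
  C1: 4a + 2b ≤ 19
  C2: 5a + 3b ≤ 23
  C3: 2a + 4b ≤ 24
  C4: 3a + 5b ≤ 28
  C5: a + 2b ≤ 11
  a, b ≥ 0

min z = -4a - 7b

s.t.
  4a + 2b + s1 = 19
  5a + 3b + s2 = 23
  2a + 4b + s3 = 24
  3a + 5b + s4 = 28
  a + 2b + s5 = 11
  a, b, s1, s2, s3, s4, s5 ≥ 0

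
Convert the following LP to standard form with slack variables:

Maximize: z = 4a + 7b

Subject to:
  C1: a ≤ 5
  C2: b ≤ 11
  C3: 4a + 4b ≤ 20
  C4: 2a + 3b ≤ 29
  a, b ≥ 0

max z = 4a + 7b

s.t.
  a + s1 = 5
  b + s2 = 11
  4a + 4b + s3 = 20
  2a + 3b + s4 = 29
  a, b, s1, s2, s3, s4 ≥ 0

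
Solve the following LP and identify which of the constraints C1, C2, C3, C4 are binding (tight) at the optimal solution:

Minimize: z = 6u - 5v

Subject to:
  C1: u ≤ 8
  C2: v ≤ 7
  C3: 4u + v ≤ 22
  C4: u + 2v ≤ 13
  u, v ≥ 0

At u = 0, v = 6.5, compute slack b - a·x for each constraint:
  C1: 8 − 0 = 8  (slack)
  C2: 7 − 6.5 = 0.5  (slack)
  C3: 22 − 6.5 = 15.5  (slack)
  C4: 13 − 13 = 0  (binding)

Optimal: u = 0, v = 6.5
Binding: C4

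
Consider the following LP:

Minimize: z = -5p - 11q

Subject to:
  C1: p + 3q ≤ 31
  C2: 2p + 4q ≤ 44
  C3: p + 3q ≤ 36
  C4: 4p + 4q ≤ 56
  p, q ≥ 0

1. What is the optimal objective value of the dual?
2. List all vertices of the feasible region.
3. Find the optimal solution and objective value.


1. -119
2. (0, 0), (14, 0), (6, 8), (4, 9), (0, 10.33)
3. p = 4, q = 9, z = -119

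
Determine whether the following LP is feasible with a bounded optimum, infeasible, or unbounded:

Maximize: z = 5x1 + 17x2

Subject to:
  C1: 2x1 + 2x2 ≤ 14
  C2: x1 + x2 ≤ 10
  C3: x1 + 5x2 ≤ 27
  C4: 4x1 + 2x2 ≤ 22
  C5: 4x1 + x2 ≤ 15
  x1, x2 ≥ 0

Feasible with a bounded optimal solution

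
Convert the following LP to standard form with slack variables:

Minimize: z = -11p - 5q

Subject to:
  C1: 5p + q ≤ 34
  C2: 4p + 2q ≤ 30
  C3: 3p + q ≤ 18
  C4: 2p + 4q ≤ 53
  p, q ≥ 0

min z = -11p - 5q

s.t.
  5p + q + s1 = 34
  4p + 2q + s2 = 30
  3p + q + s3 = 18
  2p + 4q + s4 = 53
  p, q, s1, s2, s3, s4 ≥ 0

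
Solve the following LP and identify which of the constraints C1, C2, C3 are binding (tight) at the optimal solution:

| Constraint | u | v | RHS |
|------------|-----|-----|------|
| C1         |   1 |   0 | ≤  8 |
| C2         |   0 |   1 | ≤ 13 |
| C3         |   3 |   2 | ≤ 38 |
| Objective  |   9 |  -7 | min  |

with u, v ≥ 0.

At u = 0, v = 13, compute slack b - a·x for each constraint:
  C1: 8 − 0 = 8  (slack)
  C2: 13 − 13 = 0  (binding)
  C3: 38 − 26 = 12  (slack)

Optimal: u = 0, v = 13
Binding: C2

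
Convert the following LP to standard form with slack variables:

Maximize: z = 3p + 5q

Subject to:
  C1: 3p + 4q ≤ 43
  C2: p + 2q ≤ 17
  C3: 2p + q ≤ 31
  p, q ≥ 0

max z = 3p + 5q

s.t.
  3p + 4q + s1 = 43
  p + 2q + s2 = 17
  2p + q + s3 = 31
  p, q, s1, s2, s3 ≥ 0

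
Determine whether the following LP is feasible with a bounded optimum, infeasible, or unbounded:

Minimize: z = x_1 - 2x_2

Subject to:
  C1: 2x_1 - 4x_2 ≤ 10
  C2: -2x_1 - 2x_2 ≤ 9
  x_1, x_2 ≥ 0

Unbounded (objective can decrease without bound)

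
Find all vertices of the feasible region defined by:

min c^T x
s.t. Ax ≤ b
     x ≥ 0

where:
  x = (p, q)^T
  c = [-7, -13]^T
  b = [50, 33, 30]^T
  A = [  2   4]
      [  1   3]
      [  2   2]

(0, 0), (15, 0), (6, 9), (0, 11)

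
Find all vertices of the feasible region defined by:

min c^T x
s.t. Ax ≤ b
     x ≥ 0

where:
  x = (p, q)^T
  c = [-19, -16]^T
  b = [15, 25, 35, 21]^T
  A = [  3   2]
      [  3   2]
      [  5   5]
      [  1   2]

(0, 0), (5, 0), (1, 6), (0, 7)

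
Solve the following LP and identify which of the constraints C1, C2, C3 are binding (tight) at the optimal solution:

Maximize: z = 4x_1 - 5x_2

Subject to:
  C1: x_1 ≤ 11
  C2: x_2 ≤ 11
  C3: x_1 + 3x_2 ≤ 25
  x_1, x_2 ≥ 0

At x_1 = 11, x_2 = 0, compute slack b - a·x for each constraint:
  C1: 11 − 11 = 0  (binding)
  C2: 11 − 0 = 11  (slack)
  C3: 25 − 11 = 14  (slack)

Optimal: x_1 = 11, x_2 = 0
Binding: C1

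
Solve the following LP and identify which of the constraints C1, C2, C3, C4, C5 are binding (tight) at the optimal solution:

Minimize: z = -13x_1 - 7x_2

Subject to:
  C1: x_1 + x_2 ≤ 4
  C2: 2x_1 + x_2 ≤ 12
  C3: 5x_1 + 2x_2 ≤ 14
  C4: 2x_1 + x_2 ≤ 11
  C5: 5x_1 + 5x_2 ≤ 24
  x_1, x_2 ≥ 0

At x_1 = 2, x_2 = 2, compute slack b - a·x for each constraint:
  C1: 4 − 4 = 0  (binding)
  C2: 12 − 6 = 6  (slack)
  C3: 14 − 14 = 0  (binding)
  C4: 11 − 6 = 5  (slack)
  C5: 24 − 20 = 4  (slack)

Optimal: x_1 = 2, x_2 = 2
Binding: C1, C3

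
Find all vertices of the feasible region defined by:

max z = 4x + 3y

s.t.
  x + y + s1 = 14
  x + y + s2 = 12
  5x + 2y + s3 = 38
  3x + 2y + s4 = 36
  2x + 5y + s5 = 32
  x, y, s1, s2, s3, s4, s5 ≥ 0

(0, 0), (7.6, 0), (6, 4), (0, 6.4)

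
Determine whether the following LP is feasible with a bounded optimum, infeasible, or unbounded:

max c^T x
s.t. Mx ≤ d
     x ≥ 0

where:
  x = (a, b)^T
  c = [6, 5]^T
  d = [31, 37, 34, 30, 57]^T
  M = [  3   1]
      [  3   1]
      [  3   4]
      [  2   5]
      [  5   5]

Feasible with a bounded optimal solution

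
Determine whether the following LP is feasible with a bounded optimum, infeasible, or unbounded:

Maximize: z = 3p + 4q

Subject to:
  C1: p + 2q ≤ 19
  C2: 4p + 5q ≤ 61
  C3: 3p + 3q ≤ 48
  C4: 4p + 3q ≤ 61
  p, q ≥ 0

Feasible with a bounded optimal solution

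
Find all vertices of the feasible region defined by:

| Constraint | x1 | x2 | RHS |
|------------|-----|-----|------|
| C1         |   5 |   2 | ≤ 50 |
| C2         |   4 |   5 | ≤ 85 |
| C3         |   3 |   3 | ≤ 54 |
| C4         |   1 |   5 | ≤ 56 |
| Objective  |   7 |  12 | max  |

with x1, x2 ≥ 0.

(0, 0), (10, 0), (6, 10), (0, 11.2)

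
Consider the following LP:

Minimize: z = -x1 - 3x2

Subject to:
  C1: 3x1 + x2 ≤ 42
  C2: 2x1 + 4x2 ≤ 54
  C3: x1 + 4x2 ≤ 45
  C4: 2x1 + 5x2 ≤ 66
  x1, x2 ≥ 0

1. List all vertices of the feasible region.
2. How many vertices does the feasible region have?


1. (0, 0), (14, 0), (11.4, 7.8), (9, 9), (0, 11.25)
2. 5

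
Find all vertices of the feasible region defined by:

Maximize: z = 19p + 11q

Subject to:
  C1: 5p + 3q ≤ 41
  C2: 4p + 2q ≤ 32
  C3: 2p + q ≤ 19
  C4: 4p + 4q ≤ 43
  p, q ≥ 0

(0, 0), (8, 0), (7, 2), (4.375, 6.375), (0, 10.75)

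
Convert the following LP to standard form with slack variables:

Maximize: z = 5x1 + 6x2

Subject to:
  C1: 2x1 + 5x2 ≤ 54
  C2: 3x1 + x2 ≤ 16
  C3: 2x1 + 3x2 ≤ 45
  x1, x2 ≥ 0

max z = 5x1 + 6x2

s.t.
  2x1 + 5x2 + s1 = 54
  3x1 + x2 + s2 = 16
  2x1 + 3x2 + s3 = 45
  x1, x2, s1, s2, s3 ≥ 0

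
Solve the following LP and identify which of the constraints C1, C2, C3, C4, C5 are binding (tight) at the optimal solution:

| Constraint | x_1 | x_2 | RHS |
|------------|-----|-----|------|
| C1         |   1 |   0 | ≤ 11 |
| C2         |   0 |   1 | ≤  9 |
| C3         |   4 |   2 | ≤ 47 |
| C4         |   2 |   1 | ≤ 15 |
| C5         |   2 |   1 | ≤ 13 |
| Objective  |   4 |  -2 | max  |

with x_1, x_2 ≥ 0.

At x_1 = 6.5, x_2 = 0, compute slack b - a·x for each constraint:
  C1: 11 − 6.5 = 4.5  (slack)
  C2: 9 − 0 = 9  (slack)
  C3: 47 − 26 = 21  (slack)
  C4: 15 − 13 = 2  (slack)
  C5: 13 − 13 = 0  (binding)

Optimal: x_1 = 6.5, x_2 = 0
Binding: C5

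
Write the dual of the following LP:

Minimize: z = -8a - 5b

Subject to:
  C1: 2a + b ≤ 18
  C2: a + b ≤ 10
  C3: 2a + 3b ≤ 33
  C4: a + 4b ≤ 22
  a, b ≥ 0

Primal min cᵀx s.t. Ax ≤ b, x ≥ 0  →  Dual max −bᵀy s.t. Aᵀy ≥ −c, y ≥ 0.

Maximize: z = -18y1 - 10y2 - 33y3 - 22y4

Subject to:
  2y1 + y2 + 2y3 + y4 ≥ 8
  y1 + y2 + 3y3 + 4y4 ≥ 5
  y1, y2, y3, y4 ≥ 0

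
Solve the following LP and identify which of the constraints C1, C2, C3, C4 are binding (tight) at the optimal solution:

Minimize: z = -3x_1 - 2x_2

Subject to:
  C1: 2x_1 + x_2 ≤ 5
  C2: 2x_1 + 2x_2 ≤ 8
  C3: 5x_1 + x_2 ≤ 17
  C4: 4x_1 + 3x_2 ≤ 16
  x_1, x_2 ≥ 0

At x_1 = 1, x_2 = 3, compute slack b - a·x for each constraint:
  C1: 5 − 5 = 0  (binding)
  C2: 8 − 8 = 0  (binding)
  C3: 17 − 8 = 9  (slack)
  C4: 16 − 13 = 3  (slack)

Optimal: x_1 = 1, x_2 = 3
Binding: C1, C2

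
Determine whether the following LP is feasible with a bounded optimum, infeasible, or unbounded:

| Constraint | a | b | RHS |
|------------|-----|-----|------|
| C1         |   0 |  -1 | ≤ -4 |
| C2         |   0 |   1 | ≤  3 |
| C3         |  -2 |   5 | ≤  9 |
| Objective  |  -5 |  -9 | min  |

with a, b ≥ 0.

Infeasible (no feasible solution exists)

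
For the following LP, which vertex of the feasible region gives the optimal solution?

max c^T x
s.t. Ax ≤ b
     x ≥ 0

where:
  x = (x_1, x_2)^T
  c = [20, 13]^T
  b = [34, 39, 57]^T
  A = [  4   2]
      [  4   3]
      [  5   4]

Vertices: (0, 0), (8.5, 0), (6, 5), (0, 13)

Evaluate the objective at each vertex of the feasible region:
  z(0, 0) = 0
  z(8.5, 0) = 170
  z(6, 5) = 185  ←
  z(0, 13) = 169
The maximum is at x_1 = 6, x_2 = 5.

(6, 5)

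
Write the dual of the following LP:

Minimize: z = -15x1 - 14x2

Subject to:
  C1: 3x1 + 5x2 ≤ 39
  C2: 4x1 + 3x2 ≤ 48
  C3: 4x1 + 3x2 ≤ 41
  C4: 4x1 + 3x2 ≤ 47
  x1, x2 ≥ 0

Primal min cᵀx s.t. Ax ≤ b, x ≥ 0  →  Dual max −bᵀy s.t. Aᵀy ≥ −c, y ≥ 0.

Maximize: z = -39y1 - 48y2 - 41y3 - 47y4

Subject to:
  3y1 + 4y2 + 4y3 + 4y4 ≥ 15
  5y1 + 3y2 + 3y3 + 3y4 ≥ 14
  y1, y2, y3, y4 ≥ 0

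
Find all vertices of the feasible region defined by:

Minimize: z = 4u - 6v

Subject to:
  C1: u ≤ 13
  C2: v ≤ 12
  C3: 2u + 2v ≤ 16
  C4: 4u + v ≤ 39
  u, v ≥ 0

(0, 0), (8, 0), (0, 8)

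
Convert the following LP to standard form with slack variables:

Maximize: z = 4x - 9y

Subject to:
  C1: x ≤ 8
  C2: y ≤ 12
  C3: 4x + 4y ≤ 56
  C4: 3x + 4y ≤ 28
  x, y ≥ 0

max z = 4x - 9y

s.t.
  x + s1 = 8
  y + s2 = 12
  4x + 4y + s3 = 56
  3x + 4y + s4 = 28
  x, y, s1, s2, s3, s4 ≥ 0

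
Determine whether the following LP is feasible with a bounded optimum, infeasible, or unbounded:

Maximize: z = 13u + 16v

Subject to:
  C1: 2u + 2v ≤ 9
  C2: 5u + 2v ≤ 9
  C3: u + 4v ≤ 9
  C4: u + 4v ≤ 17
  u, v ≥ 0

Feasible with a bounded optimal solution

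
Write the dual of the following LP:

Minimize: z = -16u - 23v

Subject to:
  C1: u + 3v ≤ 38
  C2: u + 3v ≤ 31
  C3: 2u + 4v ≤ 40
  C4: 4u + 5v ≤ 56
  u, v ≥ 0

Primal min cᵀx s.t. Ax ≤ b, x ≥ 0  →  Dual max −bᵀy s.t. Aᵀy ≥ −c, y ≥ 0.

Maximize: z = -38y1 - 31y2 - 40y3 - 56y4

Subject to:
  y1 + y2 + 2y3 + 4y4 ≥ 16
  3y1 + 3y2 + 4y3 + 5y4 ≥ 23
  y1, y2, y3, y4 ≥ 0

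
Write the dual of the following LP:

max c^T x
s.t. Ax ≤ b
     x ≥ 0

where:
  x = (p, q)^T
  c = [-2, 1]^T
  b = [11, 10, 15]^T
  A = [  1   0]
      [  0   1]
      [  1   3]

Primal max cᵀx s.t. Ax ≤ b, x ≥ 0  →  Dual min bᵀy s.t. Aᵀy ≥ c, y ≥ 0.

Minimize: z = 11y1 + 10y2 + 15y3

Subject to:
  y1 + y3 ≥ -2
  y2 + 3y3 ≥ 1
  y1, y2, y3 ≥ 0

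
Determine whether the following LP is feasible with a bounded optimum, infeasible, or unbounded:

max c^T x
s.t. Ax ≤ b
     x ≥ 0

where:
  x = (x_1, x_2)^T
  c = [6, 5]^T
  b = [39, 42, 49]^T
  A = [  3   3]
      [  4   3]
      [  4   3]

Feasible with a bounded optimal solution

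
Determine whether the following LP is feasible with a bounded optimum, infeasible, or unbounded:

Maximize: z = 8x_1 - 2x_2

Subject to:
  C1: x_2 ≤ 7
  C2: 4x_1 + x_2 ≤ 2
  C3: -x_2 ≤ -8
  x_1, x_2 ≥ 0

Infeasible (no feasible solution exists)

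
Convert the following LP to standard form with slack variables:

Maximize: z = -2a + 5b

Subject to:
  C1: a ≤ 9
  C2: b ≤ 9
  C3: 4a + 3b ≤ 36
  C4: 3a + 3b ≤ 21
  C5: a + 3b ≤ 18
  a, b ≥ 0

max z = -2a + 5b

s.t.
  a + s1 = 9
  b + s2 = 9
  4a + 3b + s3 = 36
  3a + 3b + s4 = 21
  a + 3b + s5 = 18
  a, b, s1, s2, s3, s4, s5 ≥ 0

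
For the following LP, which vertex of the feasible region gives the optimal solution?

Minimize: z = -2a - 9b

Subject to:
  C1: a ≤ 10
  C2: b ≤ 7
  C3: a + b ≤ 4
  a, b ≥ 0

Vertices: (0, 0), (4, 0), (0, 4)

Evaluate the objective at each vertex of the feasible region:
  z(0, 0) = 0
  z(4, 0) = -8
  z(0, 4) = -36  ←
The minimum is at a = 0, b = 4.

(0, 4)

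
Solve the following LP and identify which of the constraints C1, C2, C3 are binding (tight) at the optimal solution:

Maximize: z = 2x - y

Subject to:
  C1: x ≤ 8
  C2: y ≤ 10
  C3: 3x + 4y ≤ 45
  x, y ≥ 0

At x = 8, y = 0, compute slack b - a·x for each constraint:
  C1: 8 − 8 = 0  (binding)
  C2: 10 − 0 = 10  (slack)
  C3: 45 − 24 = 21  (slack)

Optimal: x = 8, y = 0
Binding: C1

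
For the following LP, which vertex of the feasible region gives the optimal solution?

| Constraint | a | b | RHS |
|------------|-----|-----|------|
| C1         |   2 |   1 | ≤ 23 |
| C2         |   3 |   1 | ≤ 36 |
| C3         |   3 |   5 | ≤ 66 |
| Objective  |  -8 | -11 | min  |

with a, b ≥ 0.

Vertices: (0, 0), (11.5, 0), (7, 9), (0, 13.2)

Evaluate the objective at each vertex of the feasible region:
  z(0, 0) = 0
  z(11.5, 0) = -92
  z(7, 9) = -155  ←
  z(0, 13.2) = -145.2
The minimum is at a = 7, b = 9.

(7, 9)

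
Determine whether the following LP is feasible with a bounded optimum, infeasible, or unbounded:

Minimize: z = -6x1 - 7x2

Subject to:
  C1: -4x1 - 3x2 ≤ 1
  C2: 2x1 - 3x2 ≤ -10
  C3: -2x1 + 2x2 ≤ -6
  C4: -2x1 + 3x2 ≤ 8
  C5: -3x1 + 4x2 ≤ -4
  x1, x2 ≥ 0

Infeasible (no feasible solution exists)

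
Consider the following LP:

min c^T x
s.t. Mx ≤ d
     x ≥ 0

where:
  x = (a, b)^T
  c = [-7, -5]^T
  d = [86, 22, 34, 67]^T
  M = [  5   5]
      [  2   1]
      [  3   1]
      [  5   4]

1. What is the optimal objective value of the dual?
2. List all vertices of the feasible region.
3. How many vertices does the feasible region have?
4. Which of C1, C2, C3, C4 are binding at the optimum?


1. -89
2. (0, 0), (11, 0), (7, 8), (0, 16.75)
3. 4
4. C2, C4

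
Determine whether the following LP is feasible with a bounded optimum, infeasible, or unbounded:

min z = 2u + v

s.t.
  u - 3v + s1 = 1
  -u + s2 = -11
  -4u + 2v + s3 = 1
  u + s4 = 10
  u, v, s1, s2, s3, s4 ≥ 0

Infeasible (no feasible solution exists)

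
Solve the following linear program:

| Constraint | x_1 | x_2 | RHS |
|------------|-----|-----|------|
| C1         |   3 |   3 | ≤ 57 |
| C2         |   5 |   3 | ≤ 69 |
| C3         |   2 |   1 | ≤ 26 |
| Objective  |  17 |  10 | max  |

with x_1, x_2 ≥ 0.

Evaluate the objective at each vertex of the feasible region:
  z(0, 0) = 0
  z(13, 0) = 221
  z(9, 8) = 233  ←
  z(6, 13) = 232
  z(0, 19) = 190
The maximum is at x_1 = 9, x_2 = 8.

x_1 = 9, x_2 = 8, z = 233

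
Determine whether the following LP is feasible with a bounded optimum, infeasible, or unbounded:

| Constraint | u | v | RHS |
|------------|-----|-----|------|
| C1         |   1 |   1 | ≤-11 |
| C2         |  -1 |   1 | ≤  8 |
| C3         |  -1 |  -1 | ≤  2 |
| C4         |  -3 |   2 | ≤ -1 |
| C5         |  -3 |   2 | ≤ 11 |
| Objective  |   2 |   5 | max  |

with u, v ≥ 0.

Infeasible (no feasible solution exists)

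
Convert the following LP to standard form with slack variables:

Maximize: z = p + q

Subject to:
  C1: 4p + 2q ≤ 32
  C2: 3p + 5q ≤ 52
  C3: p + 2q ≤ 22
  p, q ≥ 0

max z = p + q

s.t.
  4p + 2q + s1 = 32
  3p + 5q + s2 = 52
  p + 2q + s3 = 22
  p, q, s1, s2, s3 ≥ 0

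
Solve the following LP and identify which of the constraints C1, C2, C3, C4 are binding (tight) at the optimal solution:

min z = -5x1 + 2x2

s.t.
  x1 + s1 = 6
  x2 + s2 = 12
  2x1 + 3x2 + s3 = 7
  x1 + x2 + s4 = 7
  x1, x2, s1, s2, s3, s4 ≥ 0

At x1 = 3.5, x2 = 0, compute slack b - a·x for each constraint:
  C1: 6 − 3.5 = 2.5  (slack)
  C2: 12 − 0 = 12  (slack)
  C3: 7 − 7 = 0  (binding)
  C4: 7 − 3.5 = 3.5  (slack)

Optimal: x1 = 3.5, x2 = 0
Binding: C3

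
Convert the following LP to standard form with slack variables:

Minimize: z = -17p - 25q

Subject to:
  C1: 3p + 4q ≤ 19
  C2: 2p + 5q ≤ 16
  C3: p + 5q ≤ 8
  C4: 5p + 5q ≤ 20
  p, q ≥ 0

min z = -17p - 25q

s.t.
  3p + 4q + s1 = 19
  2p + 5q + s2 = 16
  p + 5q + s3 = 8
  5p + 5q + s4 = 20
  p, q, s1, s2, s3, s4 ≥ 0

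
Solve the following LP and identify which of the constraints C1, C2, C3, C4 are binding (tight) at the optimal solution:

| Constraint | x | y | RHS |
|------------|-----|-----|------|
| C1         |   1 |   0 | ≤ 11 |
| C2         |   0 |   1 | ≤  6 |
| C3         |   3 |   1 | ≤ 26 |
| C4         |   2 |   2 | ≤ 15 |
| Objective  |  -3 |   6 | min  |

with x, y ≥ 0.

At x = 7.5, y = 0, compute slack b - a·x for each constraint:
  C1: 11 − 7.5 = 3.5  (slack)
  C2: 6 − 0 = 6  (slack)
  C3: 26 − 22.5 = 3.5  (slack)
  C4: 15 − 15 = 0  (binding)

Optimal: x = 7.5, y = 0
Binding: C4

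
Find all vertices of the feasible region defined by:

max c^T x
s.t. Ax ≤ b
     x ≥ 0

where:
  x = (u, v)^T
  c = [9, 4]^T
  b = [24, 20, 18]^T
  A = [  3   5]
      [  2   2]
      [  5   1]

(0, 0), (3.6, 0), (3, 3), (0, 4.8)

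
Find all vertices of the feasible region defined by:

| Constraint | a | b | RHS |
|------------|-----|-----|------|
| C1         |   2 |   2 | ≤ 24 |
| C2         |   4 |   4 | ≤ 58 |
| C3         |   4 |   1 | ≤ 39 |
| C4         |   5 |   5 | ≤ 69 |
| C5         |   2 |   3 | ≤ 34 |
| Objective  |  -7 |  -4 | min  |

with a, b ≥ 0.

(0, 0), (9.75, 0), (9, 3), (2, 10), (0, 11.33)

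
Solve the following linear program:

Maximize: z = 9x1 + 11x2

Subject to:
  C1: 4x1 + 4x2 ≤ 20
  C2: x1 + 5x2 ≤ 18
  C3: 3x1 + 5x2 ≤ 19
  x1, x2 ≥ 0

Evaluate the objective at each vertex of the feasible region:
  z(0, 0) = 0
  z(5, 0) = 45
  z(3, 2) = 49  ←
  z(0.5, 3.5) = 43
  z(0, 3.6) = 39.6
The maximum is at x1 = 3, x2 = 2.

x1 = 3, x2 = 2, z = 49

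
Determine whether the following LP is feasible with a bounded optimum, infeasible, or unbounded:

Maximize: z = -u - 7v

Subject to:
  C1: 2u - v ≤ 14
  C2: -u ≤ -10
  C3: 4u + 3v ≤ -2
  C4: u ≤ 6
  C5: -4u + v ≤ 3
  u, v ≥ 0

Infeasible (no feasible solution exists)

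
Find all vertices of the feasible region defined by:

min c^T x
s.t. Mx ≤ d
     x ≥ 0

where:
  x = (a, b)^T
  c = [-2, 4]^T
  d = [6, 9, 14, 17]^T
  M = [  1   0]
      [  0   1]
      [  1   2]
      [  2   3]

(0, 0), (6, 0), (6, 1.667), (0, 5.667)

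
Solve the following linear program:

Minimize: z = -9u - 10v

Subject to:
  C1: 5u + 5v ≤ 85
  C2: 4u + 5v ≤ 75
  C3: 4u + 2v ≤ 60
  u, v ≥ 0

Evaluate the objective at each vertex of the feasible region:
  z(0, 0) = 0
  z(15, 0) = -135
  z(13, 4) = -157
  z(10, 7) = -160  ←
  z(0, 15) = -150
The minimum is at u = 10, v = 7.

u = 10, v = 7, z = -160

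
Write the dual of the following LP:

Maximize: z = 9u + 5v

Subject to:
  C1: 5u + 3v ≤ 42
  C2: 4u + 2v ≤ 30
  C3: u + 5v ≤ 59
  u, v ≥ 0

Primal max cᵀx s.t. Ax ≤ b, x ≥ 0  →  Dual min bᵀy s.t. Aᵀy ≥ c, y ≥ 0.

Minimize: z = 42y1 + 30y2 + 59y3

Subject to:
  5y1 + 4y2 + y3 ≥ 9
  3y1 + 2y2 + 5y3 ≥ 5
  y1, y2, y3 ≥ 0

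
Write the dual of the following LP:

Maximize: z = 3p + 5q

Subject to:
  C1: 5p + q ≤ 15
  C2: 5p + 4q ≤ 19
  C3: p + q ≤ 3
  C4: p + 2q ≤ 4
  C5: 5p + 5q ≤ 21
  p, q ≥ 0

Primal max cᵀx s.t. Ax ≤ b, x ≥ 0  →  Dual min bᵀy s.t. Aᵀy ≥ c, y ≥ 0.

Minimize: z = 15y1 + 19y2 + 3y3 + 4y4 + 21y5

Subject to:
  5y1 + 5y2 + y3 + y4 + 5y5 ≥ 3
  y1 + 4y2 + y3 + 2y4 + 5y5 ≥ 5
  y1, y2, y3, y4, y5 ≥ 0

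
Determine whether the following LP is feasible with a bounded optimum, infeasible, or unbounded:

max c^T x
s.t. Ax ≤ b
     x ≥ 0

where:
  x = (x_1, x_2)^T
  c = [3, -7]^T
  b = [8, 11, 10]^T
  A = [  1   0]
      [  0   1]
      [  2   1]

Feasible with a bounded optimal solution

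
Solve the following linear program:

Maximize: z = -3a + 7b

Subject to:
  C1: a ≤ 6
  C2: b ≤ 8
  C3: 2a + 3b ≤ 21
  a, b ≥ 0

Evaluate the objective at each vertex of the feasible region:
  z(0, 0) = 0
  z(6, 0) = -18
  z(6, 3) = 3
  z(0, 7) = 49  ←
The maximum is at a = 0, b = 7.

a = 0, b = 7, z = 49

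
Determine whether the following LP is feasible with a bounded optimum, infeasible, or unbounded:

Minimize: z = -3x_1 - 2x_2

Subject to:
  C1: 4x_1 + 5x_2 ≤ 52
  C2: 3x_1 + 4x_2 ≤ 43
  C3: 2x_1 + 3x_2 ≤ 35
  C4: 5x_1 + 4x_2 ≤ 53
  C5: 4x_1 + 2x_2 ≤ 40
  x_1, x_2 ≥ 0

Feasible with a bounded optimal solution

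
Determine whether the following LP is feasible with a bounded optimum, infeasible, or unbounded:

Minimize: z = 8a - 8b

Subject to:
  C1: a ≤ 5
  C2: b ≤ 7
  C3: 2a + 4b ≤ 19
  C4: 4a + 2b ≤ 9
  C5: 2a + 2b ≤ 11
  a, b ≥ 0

Feasible with a bounded optimal solution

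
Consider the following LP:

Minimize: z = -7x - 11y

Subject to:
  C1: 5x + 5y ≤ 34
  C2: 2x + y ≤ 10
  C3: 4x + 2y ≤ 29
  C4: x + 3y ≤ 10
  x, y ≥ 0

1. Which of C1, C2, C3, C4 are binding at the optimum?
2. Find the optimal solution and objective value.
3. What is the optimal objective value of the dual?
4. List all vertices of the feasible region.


1. C2, C4
2. x = 4, y = 2, z = -50
3. -50
4. (0, 0), (5, 0), (4, 2), (0, 3.333)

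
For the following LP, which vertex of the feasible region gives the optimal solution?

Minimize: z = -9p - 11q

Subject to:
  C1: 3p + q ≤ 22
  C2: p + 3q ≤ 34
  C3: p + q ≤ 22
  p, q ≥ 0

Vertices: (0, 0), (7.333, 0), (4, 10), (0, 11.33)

Evaluate the objective at each vertex of the feasible region:
  z(0, 0) = 0
  z(7.333, 0) = -66
  z(4, 10) = -146  ←
  z(0, 11.33) = -124.7
The minimum is at p = 4, q = 10.

(4, 10)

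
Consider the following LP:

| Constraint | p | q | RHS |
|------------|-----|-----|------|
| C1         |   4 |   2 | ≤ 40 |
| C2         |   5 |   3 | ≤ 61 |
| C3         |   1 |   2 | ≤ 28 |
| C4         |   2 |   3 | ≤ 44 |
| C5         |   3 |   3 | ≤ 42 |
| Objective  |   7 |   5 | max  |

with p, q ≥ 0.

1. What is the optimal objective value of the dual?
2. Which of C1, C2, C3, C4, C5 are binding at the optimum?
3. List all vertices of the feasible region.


1. 82
2. C1, C5
3. (0, 0), (10, 0), (6, 8), (0, 14)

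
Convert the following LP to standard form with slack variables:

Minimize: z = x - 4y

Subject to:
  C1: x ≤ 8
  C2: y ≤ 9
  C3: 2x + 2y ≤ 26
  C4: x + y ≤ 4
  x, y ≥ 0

min z = x - 4y

s.t.
  x + s1 = 8
  y + s2 = 9
  2x + 2y + s3 = 26
  x + y + s4 = 4
  x, y, s1, s2, s3, s4 ≥ 0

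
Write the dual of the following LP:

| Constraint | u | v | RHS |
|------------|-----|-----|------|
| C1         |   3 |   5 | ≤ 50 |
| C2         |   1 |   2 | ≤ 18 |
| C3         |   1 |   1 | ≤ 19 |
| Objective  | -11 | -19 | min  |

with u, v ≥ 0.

Primal min cᵀx s.t. Ax ≤ b, x ≥ 0  →  Dual max −bᵀy s.t. Aᵀy ≥ −c, y ≥ 0.

Maximize: z = -50y1 - 18y2 - 19y3

Subject to:
  3y1 + y2 + y3 ≥ 11
  5y1 + 2y2 + y3 ≥ 19
  y1, y2, y3 ≥ 0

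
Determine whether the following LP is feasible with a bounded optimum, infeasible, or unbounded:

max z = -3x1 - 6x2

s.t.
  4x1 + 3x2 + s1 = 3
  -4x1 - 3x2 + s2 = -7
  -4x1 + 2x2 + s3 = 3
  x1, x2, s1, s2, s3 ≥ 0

Infeasible (no feasible solution exists)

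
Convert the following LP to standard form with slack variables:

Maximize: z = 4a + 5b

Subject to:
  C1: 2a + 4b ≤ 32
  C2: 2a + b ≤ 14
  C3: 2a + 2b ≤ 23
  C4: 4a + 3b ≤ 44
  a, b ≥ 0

max z = 4a + 5b

s.t.
  2a + 4b + s1 = 32
  2a + b + s2 = 14
  2a + 2b + s3 = 23
  4a + 3b + s4 = 44
  a, b, s1, s2, s3, s4 ≥ 0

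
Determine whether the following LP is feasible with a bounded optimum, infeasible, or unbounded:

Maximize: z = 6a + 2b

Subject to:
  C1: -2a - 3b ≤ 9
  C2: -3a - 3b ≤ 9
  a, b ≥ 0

Unbounded (objective can increase without bound)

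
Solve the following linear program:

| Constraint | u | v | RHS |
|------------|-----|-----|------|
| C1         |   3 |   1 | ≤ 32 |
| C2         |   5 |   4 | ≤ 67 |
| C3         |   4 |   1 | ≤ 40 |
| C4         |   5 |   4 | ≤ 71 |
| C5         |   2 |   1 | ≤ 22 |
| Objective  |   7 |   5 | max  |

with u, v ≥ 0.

Evaluate the objective at each vertex of the feasible region:
  z(0, 0) = 0
  z(10, 0) = 70
  z(9, 4) = 83
  z(7, 8) = 89  ←
  z(0, 16.75) = 83.75
The maximum is at u = 7, v = 8.

u = 7, v = 8, z = 89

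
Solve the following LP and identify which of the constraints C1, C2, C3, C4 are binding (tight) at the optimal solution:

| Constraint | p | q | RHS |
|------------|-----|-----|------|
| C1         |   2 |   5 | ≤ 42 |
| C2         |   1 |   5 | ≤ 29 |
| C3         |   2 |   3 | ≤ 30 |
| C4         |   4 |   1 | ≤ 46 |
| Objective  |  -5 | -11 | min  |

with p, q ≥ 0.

At p = 9, q = 4, compute slack b - a·x for each constraint:
  C1: 42 − 38 = 4  (slack)
  C2: 29 − 29 = 0  (binding)
  C3: 30 − 30 = 0  (binding)
  C4: 46 − 40 = 6  (slack)

Optimal: p = 9, q = 4
Binding: C2, C3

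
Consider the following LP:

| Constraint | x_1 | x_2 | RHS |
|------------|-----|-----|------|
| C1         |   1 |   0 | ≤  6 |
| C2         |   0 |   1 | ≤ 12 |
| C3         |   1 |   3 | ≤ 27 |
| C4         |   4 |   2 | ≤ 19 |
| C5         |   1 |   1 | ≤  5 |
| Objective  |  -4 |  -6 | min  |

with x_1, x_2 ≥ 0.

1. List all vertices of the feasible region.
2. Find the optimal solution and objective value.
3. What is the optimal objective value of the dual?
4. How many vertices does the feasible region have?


1. (0, 0), (4.75, 0), (4.5, 0.5), (0, 5)
2. x_1 = 0, x_2 = 5, z = -30
3. -30
4. 4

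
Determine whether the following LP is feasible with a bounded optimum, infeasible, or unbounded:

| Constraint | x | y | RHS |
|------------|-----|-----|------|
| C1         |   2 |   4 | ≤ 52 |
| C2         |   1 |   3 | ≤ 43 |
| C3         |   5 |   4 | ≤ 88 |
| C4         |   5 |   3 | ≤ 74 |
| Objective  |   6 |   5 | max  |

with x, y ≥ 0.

Feasible with a bounded optimal solution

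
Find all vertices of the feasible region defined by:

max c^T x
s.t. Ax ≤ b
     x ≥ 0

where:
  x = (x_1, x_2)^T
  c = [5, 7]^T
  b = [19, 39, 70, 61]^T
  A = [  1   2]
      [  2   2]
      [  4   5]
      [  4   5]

(0, 0), (15.25, 0), (9, 5), (0, 9.5)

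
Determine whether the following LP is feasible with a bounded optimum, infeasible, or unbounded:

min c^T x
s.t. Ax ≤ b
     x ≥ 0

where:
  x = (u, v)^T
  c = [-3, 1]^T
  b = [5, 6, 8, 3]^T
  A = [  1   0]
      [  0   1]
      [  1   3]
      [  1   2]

Feasible with a bounded optimal solution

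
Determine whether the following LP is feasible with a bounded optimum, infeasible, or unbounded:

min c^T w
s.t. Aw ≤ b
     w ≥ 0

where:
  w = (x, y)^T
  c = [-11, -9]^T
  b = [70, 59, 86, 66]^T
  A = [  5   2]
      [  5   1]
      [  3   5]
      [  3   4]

Feasible with a bounded optimal solution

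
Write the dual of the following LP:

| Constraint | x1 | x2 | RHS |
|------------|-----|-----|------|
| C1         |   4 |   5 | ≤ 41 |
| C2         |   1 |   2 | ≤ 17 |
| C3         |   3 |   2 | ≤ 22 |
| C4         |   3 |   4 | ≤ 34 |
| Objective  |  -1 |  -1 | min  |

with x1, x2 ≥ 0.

Primal min cᵀx s.t. Ax ≤ b, x ≥ 0  →  Dual max −bᵀy s.t. Aᵀy ≥ −c, y ≥ 0.

Maximize: z = -41y1 - 17y2 - 22y3 - 34y4

Subject to:
  4y1 + y2 + 3y3 + 3y4 ≥ 1
  5y1 + 2y2 + 2y3 + 4y4 ≥ 1
  y1, y2, y3, y4 ≥ 0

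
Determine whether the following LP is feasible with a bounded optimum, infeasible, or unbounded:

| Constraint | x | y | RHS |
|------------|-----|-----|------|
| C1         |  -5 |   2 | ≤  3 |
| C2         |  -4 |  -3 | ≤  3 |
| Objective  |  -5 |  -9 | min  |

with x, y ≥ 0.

Unbounded (objective can decrease without bound)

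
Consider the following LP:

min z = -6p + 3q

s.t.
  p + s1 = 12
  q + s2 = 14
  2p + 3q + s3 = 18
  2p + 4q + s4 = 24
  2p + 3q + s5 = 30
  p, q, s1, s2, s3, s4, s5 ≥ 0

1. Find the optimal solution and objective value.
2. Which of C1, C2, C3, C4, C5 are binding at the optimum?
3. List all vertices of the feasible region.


1. p = 9, q = 0, z = -54
2. C3
3. (0, 0), (9, 0), (0, 6)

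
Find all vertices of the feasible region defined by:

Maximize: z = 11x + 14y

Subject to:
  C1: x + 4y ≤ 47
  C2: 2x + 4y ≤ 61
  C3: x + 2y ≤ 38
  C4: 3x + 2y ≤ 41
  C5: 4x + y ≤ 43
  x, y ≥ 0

(0, 0), (10.75, 0), (9, 7), (7, 10), (0, 11.75)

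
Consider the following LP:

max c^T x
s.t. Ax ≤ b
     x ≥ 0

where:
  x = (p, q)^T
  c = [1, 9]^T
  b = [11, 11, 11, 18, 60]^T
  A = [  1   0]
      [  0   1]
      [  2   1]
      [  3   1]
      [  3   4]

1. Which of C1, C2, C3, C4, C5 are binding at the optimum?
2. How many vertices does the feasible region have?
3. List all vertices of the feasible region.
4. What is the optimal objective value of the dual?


1. C2, C3
2. 3
3. (0, 0), (5.5, 0), (0, 11)
4. 99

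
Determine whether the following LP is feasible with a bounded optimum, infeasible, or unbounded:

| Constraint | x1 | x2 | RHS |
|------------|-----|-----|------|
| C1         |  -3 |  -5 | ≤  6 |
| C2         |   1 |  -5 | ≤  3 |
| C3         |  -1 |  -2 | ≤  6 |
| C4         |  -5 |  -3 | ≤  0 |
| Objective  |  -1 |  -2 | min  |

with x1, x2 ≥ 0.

Unbounded (objective can decrease without bound)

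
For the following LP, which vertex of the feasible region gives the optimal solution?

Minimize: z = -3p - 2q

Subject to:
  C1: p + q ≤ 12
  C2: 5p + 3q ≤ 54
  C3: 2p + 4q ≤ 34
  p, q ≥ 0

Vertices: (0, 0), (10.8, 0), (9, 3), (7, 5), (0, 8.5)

Evaluate the objective at each vertex of the feasible region:
  z(0, 0) = 0
  z(10.8, 0) = -32.4
  z(9, 3) = -33  ←
  z(7, 5) = -31
  z(0, 8.5) = -17
The minimum is at p = 9, q = 3.

(9, 3)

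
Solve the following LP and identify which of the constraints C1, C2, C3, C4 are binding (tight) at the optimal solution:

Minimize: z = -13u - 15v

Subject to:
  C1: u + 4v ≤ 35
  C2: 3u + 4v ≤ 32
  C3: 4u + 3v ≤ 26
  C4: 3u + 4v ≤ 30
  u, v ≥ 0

At u = 2, v = 6, compute slack b - a·x for each constraint:
  C1: 35 − 26 = 9  (slack)
  C2: 32 − 30 = 2  (slack)
  C3: 26 − 26 = 0  (binding)
  C4: 30 − 30 = 0  (binding)

Optimal: u = 2, v = 6
Binding: C3, C4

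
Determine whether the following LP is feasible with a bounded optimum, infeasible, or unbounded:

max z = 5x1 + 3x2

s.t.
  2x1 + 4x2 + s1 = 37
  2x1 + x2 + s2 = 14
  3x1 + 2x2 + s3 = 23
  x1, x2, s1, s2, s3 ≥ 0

Feasible with a bounded optimal solution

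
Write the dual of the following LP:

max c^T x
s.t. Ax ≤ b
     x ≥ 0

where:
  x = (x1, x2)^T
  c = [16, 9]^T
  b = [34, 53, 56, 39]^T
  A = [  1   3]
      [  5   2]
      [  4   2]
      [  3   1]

Primal max cᵀx s.t. Ax ≤ b, x ≥ 0  →  Dual min bᵀy s.t. Aᵀy ≥ c, y ≥ 0.

Minimize: z = 34y1 + 53y2 + 56y3 + 39y4

Subject to:
  y1 + 5y2 + 4y3 + 3y4 ≥ 16
  3y1 + 2y2 + 2y3 + y4 ≥ 9
  y1, y2, y3, y4 ≥ 0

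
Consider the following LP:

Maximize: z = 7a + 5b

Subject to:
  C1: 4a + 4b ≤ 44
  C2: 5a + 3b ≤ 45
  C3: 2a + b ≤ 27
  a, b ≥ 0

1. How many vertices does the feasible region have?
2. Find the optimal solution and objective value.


1. 4
2. a = 6, b = 5, z = 67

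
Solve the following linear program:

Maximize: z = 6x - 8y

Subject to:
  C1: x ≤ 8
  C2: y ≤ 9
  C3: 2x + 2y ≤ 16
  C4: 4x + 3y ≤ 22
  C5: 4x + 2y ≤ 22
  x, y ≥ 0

Evaluate the objective at each vertex of the feasible region:
  z(0, 0) = 0
  z(5.5, 0) = 33  ←
  z(0, 7.333) = -58.67
The maximum is at x = 5.5, y = 0.

x = 5.5, y = 0, z = 33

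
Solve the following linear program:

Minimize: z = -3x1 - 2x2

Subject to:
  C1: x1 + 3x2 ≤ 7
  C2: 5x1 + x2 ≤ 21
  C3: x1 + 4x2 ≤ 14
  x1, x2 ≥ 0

Evaluate the objective at each vertex of the feasible region:
  z(0, 0) = 0
  z(4.2, 0) = -12.6
  z(4, 1) = -14  ←
  z(0, 2.333) = -4.667
The minimum is at x1 = 4, x2 = 1.

x1 = 4, x2 = 1, z = -14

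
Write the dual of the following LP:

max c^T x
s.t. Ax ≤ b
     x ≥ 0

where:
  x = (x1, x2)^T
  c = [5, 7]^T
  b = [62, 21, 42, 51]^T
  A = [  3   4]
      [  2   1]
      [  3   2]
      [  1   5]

Primal max cᵀx s.t. Ax ≤ b, x ≥ 0  →  Dual min bᵀy s.t. Aᵀy ≥ c, y ≥ 0.

Minimize: z = 62y1 + 21y2 + 42y3 + 51y4

Subject to:
  3y1 + 2y2 + 3y3 + y4 ≥ 5
  4y1 + y2 + 2y3 + 5y4 ≥ 7
  y1, y2, y3, y4 ≥ 0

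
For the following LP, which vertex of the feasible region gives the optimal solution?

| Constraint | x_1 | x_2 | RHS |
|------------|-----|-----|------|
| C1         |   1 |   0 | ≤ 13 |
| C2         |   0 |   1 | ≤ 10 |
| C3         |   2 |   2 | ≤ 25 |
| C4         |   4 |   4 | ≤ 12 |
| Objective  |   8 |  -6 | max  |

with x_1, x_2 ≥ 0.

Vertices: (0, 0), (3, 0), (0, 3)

Evaluate the objective at each vertex of the feasible region:
  z(0, 0) = 0
  z(3, 0) = 24  ←
  z(0, 3) = -18
The maximum is at x_1 = 3, x_2 = 0.

(3, 0)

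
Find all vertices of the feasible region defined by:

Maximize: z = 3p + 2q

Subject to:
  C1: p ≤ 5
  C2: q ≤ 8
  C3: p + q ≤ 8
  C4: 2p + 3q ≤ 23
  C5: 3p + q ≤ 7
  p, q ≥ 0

(0, 0), (2.333, 0), (0, 7)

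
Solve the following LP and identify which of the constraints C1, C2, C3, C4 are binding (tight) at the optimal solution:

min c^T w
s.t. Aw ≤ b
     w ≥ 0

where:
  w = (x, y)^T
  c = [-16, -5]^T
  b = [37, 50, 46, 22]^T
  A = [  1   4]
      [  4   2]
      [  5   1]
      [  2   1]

At x = 8, y = 6, compute slack b - a·x for each constraint:
  C1: 37 − 32 = 5  (slack)
  C2: 50 − 44 = 6  (slack)
  C3: 46 − 46 = 0  (binding)
  C4: 22 − 22 = 0  (binding)

Optimal: x = 8, y = 6
Binding: C3, C4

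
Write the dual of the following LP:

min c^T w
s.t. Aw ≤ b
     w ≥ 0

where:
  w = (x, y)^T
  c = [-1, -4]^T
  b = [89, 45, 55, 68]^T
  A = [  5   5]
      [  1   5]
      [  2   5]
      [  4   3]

Primal min cᵀx s.t. Ax ≤ b, x ≥ 0  →  Dual max −bᵀy s.t. Aᵀy ≥ −c, y ≥ 0.

Maximize: z = -89y1 - 45y2 - 55y3 - 68y4

Subject to:
  5y1 + y2 + 2y3 + 4y4 ≥ 1
  5y1 + 5y2 + 5y3 + 3y4 ≥ 4
  y1, y2, y3, y4 ≥ 0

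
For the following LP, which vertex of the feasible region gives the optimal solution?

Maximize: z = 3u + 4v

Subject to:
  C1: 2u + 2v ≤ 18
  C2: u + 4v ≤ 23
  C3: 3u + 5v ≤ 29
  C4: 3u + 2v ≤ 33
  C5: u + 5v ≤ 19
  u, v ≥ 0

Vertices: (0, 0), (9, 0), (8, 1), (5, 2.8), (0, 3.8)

Evaluate the objective at each vertex of the feasible region:
  z(0, 0) = 0
  z(9, 0) = 27
  z(8, 1) = 28  ←
  z(5, 2.8) = 26.2
  z(0, 3.8) = 15.2
The maximum is at u = 8, v = 1.

(8, 1)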